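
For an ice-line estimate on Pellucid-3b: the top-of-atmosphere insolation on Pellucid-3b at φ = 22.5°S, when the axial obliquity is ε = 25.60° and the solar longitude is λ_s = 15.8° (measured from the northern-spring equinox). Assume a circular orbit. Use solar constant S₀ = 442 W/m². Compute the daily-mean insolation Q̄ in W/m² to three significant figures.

Q̄ ≈ 119 W/m²

Solar declination: sin δ = sin ε · sin λ_s = sin 25.60° × sin 15.8° = 0.11765, so δ = +6.756°.
cos H₀ = −tan(-22.5°) tan(+6.756°) = 0.0491, H₀ = 1.5217 rad.
Bracket: H₀ sin φ sin δ + cos φ cos δ sin H₀ = 1.5217×-0.38268×0.11765 + 0.92388×0.99306×0.99880 = -0.068510 + 0.916367 = 0.847857.
Q̄ = (S₀/π) × [bracket] = (442/π) × 0.847857 = 119.3 W/m².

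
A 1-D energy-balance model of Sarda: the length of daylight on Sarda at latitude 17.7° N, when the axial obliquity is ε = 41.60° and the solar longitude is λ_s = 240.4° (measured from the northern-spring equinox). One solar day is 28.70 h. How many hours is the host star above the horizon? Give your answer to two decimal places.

Solar declination: sin δ = sin ε · sin λ_s = sin 41.60° × sin 240.4° = -0.57728, so δ = -35.259°.
cos H₀ = −tan φ · tan δ = −tan(+17.7°) × tan(-35.259°) = 0.2256, so H₀ = 1.3432 rad = 76.96°.
Daylight = 2H₀/(2π) × 28.70 h = (1.3432/π) × 28.70 = 12.27 h.

12.27 h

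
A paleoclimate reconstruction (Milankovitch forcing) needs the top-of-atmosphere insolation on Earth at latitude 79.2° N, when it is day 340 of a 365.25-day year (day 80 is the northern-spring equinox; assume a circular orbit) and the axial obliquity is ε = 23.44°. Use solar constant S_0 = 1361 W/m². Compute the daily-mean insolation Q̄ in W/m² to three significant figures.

Solar longitude: L_s = 360° × (340 − 80)/365.25 = 256.263°.
sin δ = sin 23.44° × sin 256.263° = -0.38641, so δ = -22.731°.
cos h₀ = −tan(+79.2°) tan(-22.731°) = 2.1962 ≥ 1 ⇒ polar night, h₀ = 0 and Q̄ = 0.

Q̄ ≈ 0.00 W/m²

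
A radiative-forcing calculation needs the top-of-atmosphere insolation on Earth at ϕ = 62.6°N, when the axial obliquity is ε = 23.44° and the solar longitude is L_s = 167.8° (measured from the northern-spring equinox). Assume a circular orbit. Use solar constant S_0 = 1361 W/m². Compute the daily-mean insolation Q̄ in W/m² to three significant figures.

Q̄ ≈ 252 W/m²

Solar declination: sin δ = sin ε · sin L_s = sin 23.44° × sin 167.8° = 0.08406, so δ = +4.822°.
cos h₀ = −tan(+62.6°) tan(+4.822°) = -0.1627, h₀ = 1.7343 rad.
Bracket: h₀ sin ϕ sin δ + cos ϕ cos δ sin h₀ = 1.7343×0.88782×0.08406 + 0.46020×0.99646×0.98667 = 0.129431 + 0.452458 = 0.581889.
Q̄ = (S_0/π) × [bracket] = (1361/π) × 0.581889 = 252.1 W/m².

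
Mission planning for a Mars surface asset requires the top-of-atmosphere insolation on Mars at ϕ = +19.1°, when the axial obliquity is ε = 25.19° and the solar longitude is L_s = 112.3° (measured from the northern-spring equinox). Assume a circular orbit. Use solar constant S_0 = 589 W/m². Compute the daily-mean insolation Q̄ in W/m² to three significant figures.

Q̄ ≈ 203 W/m²

Solar declination: sin δ = sin ε · sin L_s = sin 25.19° × sin 112.3° = 0.39379, so δ = +23.190°.
cos h₀ = −tan(+19.1°) tan(+23.190°) = -0.1483, h₀ = 1.7197 rad.
Bracket: h₀ sin ϕ sin δ + cos ϕ cos δ sin h₀ = 1.7197×0.32722×0.39379 + 0.94495×0.91920×0.98894 = 0.221594 + 0.858991 = 1.080585.
Q̄ = (S_0/π) × [bracket] = (589/π) × 1.080585 = 202.6 W/m².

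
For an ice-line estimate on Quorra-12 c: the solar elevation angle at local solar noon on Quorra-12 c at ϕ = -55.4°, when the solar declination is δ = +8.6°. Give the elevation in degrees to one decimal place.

At local noon the hour angle is zero, so the zenith angle equals |ϕ − δ| = |-55.4° − (+8.600°)| = 64.000°.
Elevation = 90° − 64.000° = 26.0°.

26.0°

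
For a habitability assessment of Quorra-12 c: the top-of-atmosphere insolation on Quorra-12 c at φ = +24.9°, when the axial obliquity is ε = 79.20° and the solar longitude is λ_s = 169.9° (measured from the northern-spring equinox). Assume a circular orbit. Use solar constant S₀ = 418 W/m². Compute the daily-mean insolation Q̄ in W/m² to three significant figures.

Q̄ ≈ 134 W/m²

Solar declination: sin δ = sin ε · sin λ_s = sin 79.20° × sin 169.9° = 0.17226, so δ = +9.919°.
cos H₀ = −tan(+24.9°) tan(+9.919°) = -0.0812, H₀ = 1.6521 rad.
Bracket: H₀ sin φ sin δ + cos φ cos δ sin H₀ = 1.6521×0.42104×0.17226 + 0.90704×0.98505×0.99670 = 0.119824 + 0.890531 = 1.010355.
Q̄ = (S₀/π) × [bracket] = (418/π) × 1.010355 = 134.4 W/m².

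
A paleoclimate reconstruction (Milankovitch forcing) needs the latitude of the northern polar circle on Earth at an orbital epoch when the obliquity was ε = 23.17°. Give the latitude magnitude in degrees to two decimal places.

The polar circle is the lowest latitude that experiences at least one full rotation of continuous daylight at the northern-summer solstice; it lies at |ϕ| = 90° − ε = 90° − 23.17° = 66.83°.

66.83°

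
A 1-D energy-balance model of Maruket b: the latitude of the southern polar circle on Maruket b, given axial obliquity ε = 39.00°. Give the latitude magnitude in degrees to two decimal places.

The polar circle is the lowest latitude that experiences at least one full rotation of continuous darkness at the northern-summer solstice; it lies at |ϕ| = 90° − ε = 90° − 39.00° = 51.00°.

51.00°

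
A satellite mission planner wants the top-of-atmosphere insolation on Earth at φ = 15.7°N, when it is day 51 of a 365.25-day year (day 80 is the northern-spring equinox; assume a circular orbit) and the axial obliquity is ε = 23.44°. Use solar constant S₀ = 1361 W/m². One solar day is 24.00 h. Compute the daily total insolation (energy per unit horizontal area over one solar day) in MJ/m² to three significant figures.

Solar longitude: λ_s = 360° × (51 − 80)/365.25 = -28.583°, i.e. -28.583° + 360° = 331.417°.
sin δ = sin 23.44° × sin 331.417° = -0.19032, so δ = -10.971°.
cos H₀ = −tan(+15.7°) tan(-10.971°) = 0.0545, H₀ = 1.5163 rad.
Bracket: H₀ sin φ sin δ + cos φ cos δ sin H₀ = 1.5163×0.27060×-0.19032 + 0.96269×0.98172×0.99851 = -0.078090 + 0.943684 = 0.865594.
Q̄ = (S₀/π) × [bracket] = (1361/π) × 0.865594 = 374.99 W/m².
Daily total = Q̄ × 24.00 h × 3600 s/h = 374.99 × 24.00 × 3600 / 10⁶ = 32.40 MJ/m².

32.4 MJ/m²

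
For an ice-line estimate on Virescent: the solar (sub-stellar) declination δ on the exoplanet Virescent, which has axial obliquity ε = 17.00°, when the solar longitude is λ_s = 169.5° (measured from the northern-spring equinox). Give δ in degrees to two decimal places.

sin δ = sin ε · sin λ_s = sin 17.00° × sin 169.5° = 0.053281.
δ = arcsin(0.053281) = +3.05°.

δ = +3.05°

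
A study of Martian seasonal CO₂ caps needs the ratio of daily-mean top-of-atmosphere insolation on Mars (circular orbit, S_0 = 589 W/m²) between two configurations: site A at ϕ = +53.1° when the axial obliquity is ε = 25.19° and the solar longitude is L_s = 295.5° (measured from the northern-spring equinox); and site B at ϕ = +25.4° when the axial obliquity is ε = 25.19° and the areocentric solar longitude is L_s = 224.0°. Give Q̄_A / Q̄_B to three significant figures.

— Configuration A (ϕ=+53.1°):
Solar declination: sin δ = sin ε · sin L_s = sin 25.19° × sin 295.5° = -0.38416, so δ = -22.592°.
cos h₀ = −tan(+53.1°) tan(-22.592°) = 0.5542, h₀ = 0.9834 rad.
Bracket: h₀ sin ϕ sin δ + cos ϕ cos δ sin h₀ = 0.9834×0.79968×-0.38416 + 0.60042×0.92327×0.83240 = -0.302105 + 0.461441 = 0.159336.
Q̄ = (S_0/π) × [bracket] = (589/π) × 0.159336 = 29.873 W/m².
— Configuration B (ϕ=+25.4°):
sin δ = sin 25.19° × sin 224.0° = -0.29566, so δ = -17.197°.
cos h₀ = −tan(+25.4°) tan(-17.197°) = 0.1470, h₀ = 1.4233 rad.
Bracket: h₀ sin ϕ sin δ + cos ϕ cos δ sin h₀ = 1.4233×0.42894×-0.29566 + 0.90334×0.95529×0.98914 = -0.180503 + 0.853580 = 0.673077.
Q̄ = (S_0/π) × [bracket] = (589/π) × 0.673077 = 126.19 W/m².
Ratio Q̄_A / Q̄_B = 29.873 / 126.19 = 0.2367.

Q̄_A / Q̄_B ≈ 0.237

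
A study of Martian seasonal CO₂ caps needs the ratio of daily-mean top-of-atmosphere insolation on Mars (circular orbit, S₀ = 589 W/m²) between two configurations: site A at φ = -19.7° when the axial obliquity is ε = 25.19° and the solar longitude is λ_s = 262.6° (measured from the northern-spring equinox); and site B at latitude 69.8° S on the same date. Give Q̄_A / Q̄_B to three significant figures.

— Configuration A (φ=-19.7°):
Solar declination: sin δ = sin ε · sin λ_s = sin 25.19° × sin 262.6° = -0.42208, so δ = -24.966°.
cos H₀ = −tan(-19.7°) tan(-24.966°) = -0.1667, H₀ = 1.7383 rad.
Bracket: H₀ sin φ sin δ + cos φ cos δ sin H₀ = 1.7383×-0.33710×-0.42208 + 0.94147×0.90656×0.98601 = 0.247331 + 0.841559 = 1.088890.
Q̄ = (S₀/π) × [bracket] = (589/π) × 1.088890 = 204.15 W/m².
— Configuration B (φ=-69.8°):
cos H₀ = −tan(-69.8°) tan(-24.966°) = -1.2654 ≤ −1 ⇒ polar day, H₀ = π.
Bracket: H₀ sin φ sin δ + cos φ cos δ sin H₀ = 3.1416×-0.93849×-0.42208 + 0.34530×0.90656×0.00000 = 1.244444 + 0.000000 = 1.244444.
Q̄ = (S₀/π) × [bracket] = (589/π) × 1.244444 = 233.31 W/m².
Ratio Q̄_A / Q̄_B = 204.15 / 233.31 = 0.8750.

Q̄_A / Q̄_B ≈ 0.875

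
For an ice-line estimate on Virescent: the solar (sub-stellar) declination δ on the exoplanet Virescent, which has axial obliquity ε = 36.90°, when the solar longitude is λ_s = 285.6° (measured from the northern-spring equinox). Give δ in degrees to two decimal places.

sin δ = sin ε · sin λ_s = sin 36.90° × sin 285.6° = -0.578302.
δ = arcsin(-0.578302) = -35.33°.

δ = -35.33°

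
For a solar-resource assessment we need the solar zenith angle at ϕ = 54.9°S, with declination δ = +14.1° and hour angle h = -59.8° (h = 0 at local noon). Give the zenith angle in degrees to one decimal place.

θ_z = 85.3°

cos θ_z = sin ϕ sin δ + cos ϕ cos δ cos h = -0.199314 + 0.280525 = 0.081211.
θ_z = arccos(0.081211) = 85.3°.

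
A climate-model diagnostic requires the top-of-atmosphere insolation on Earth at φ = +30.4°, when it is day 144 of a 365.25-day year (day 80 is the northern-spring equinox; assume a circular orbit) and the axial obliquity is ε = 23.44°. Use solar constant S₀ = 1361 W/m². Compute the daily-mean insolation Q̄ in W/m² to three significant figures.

Solar longitude: λ_s = 360° × (144 − 80)/365.25 = 63.080°.
sin δ = sin 23.44° × sin 63.080° = 0.35468, so δ = +20.774°.
cos H₀ = −tan(+30.4°) tan(+20.774°) = -0.2226, H₀ = 1.7952 rad.
Bracket: H₀ sin φ sin δ + cos φ cos δ sin H₀ = 1.7952×0.50603×0.35468 + 0.86251×0.93499×0.97492 = 0.322200 + 0.786213 = 1.108413.
Q̄ = (S₀/π) × [bracket] = (1361/π) × 1.108413 = 480.2 W/m².

Q̄ ≈ 480 W/m²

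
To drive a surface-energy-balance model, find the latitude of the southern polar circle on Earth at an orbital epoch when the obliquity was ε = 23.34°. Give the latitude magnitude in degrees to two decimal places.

The polar circle is the lowest latitude that experiences at least one full rotation of continuous darkness at the northern-summer solstice; it lies at |φ| = 90° − ε = 90° − 23.34° = 66.66°.

66.66°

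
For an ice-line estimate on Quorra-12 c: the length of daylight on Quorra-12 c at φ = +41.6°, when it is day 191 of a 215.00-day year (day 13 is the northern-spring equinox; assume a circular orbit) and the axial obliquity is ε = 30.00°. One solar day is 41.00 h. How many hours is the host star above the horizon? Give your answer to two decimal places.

14.60 h

Solar longitude: λ_s = 360° × (191 − 13)/215.00 = 298.047°.
sin δ = sin 30.00° × sin 298.047° = -0.44128, so δ = -26.186°.
cos H₀ = −tan φ · tan δ = −tan(+41.6°) × tan(-26.186°) = 0.4366, so H₀ = 1.1190 rad = 64.11°.
Daylight = 2H₀/(2π) × 41.00 h = (1.1190/π) × 41.00 = 14.60 h.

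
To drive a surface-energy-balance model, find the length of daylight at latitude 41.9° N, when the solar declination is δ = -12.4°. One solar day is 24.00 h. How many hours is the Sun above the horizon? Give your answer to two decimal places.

cos H₀ = −tan φ · tan δ = −tan(+41.9°) × tan(-12.400°) = 0.1973, so H₀ = 1.3722 rad = 78.62°.
Daylight = 2H₀/(2π) × 24.00 h = (1.3722/π) × 24.00 = 10.48 h.

10.48 h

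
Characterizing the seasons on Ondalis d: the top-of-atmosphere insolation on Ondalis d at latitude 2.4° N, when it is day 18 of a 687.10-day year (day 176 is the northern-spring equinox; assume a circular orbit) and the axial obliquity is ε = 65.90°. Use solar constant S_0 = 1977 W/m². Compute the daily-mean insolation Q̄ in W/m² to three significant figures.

Solar longitude: L_s = 360° × (18 − 176)/687.10 = -82.783°, i.e. -82.783° + 360° = 277.217°.
sin δ = sin 65.90° × sin 277.217° = -0.90560, so δ = -64.904°.
cos h₀ = −tan(+2.4°) tan(-64.904°) = 0.0895, h₀ = 1.4812 rad.
Bracket: h₀ sin ϕ sin δ + cos ϕ cos δ sin h₀ = 1.4812×0.04188×-0.90560 + 0.99912×0.42413×0.99599 = -0.056177 + 0.422058 = 0.365881.
Q̄ = (S_0/π) × [bracket] = (1977/π) × 0.365881 = 230.2 W/m².

Q̄ ≈ 230 W/m²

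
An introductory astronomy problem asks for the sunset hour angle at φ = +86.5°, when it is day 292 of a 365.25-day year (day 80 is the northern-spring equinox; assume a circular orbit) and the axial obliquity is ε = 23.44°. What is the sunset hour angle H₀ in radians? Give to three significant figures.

H₀ = 0.00 rad

Solar longitude: λ_s = 360° × (292 − 80)/365.25 = 208.953°.
sin δ = sin 23.44° × sin 208.953° = -0.19256, so δ = -11.103°.
cos H₀ = −tan φ · tan δ = 3.2085 ≥ 1, so the Sun never rises (polar night) and H₀ = 0.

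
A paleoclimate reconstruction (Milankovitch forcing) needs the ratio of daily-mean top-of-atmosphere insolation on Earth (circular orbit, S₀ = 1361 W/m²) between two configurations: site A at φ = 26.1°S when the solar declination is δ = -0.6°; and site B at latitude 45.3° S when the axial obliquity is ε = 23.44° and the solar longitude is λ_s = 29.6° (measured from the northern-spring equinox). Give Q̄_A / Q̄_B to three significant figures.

— Configuration A (φ=-26.1°):
cos H₀ = −tan(-26.1°) tan(-0.600°) = -0.0051, H₀ = 1.5759 rad.
Bracket: H₀ sin φ sin δ + cos φ cos δ sin H₀ = 1.5759×-0.43994×-0.01047 + 0.89803×0.99995×0.99999 = 0.007259 + 0.897976 = 0.905235.
Q̄ = (S₀/π) × [bracket] = (1361/π) × 0.905235 = 392.17 W/m².
— Configuration B (φ=-45.3°):
Solar declination: sin δ = sin ε · sin λ_s = sin 23.44° × sin 29.6° = 0.19648, so δ = +11.331°.
cos H₀ = −tan(-45.3°) tan(+11.331°) = 0.2025, H₀ = 1.3669 rad.
Bracket: H₀ sin φ sin δ + cos φ cos δ sin H₀ = 1.3669×-0.71080×0.19648 + 0.70339×0.98051×0.97928 = -0.190898 + 0.675391 = 0.484493.
Q̄ = (S₀/π) × [bracket] = (1361/π) × 0.484493 = 209.89 W/m².
Ratio Q̄_A / Q̄_B = 392.17 / 209.89 = 1.868.

Q̄_A / Q̄_B ≈ 1.87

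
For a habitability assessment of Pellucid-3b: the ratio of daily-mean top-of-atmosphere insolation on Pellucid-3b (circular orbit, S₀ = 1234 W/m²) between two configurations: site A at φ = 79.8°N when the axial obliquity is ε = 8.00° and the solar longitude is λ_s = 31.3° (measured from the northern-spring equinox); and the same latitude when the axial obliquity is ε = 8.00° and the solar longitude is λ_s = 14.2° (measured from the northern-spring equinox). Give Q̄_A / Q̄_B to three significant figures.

Q̄_A / Q̄_B ≈ 1.30

— Configuration A (φ=+79.8°):
Solar declination: sin δ = sin ε · sin λ_s = sin 8.00° × sin 31.3° = 0.07230, so δ = +4.146°.
cos H₀ = −tan(+79.8°) tan(+4.146°) = -0.4029, H₀ = 1.9855 rad.
Bracket: H₀ sin φ sin δ + cos φ cos δ sin H₀ = 1.9855×0.98420×0.07230 + 0.17708×0.99738×0.91524 = 0.141284 + 0.161646 = 0.302930.
Q̄ = (S₀/π) × [bracket] = (1234/π) × 0.302930 = 118.99 W/m².
— Configuration B (φ=+79.8°):
Solar declination: sin δ = sin ε · sin λ_s = sin 8.00° × sin 14.2° = 0.03414, so δ = +1.956°.
cos H₀ = −tan(+79.8°) tan(+1.956°) = -0.1899, H₀ = 1.7618 rad.
Bracket: H₀ sin φ sin δ + cos φ cos δ sin H₀ = 1.7618×0.98420×0.03414 + 0.17708×0.99942×0.98181 = 0.059198 + 0.173758 = 0.232956.
Q̄ = (S₀/π) × [bracket] = (1234/π) × 0.232956 = 91.504 W/m².
Ratio Q̄_A / Q̄_B = 118.99 / 91.504 = 1.300.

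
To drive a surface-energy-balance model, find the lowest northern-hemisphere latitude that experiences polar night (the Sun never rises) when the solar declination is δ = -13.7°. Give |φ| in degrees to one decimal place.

|φ| = 76.3°

Polar night requires cos H₀ = −tan φ tan δ ≥ 1, i.e. tan φ tan δ ≤ −1.
The boundary is |tan φ| · |tan δ| = 1, so |φ| = 90° − |δ| = 90° − 13.7° = 76.3° in the northern hemisphere.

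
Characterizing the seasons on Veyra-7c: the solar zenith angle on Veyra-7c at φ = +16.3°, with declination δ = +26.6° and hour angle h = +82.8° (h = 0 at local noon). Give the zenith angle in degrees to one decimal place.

θ_z = 76.5°

cos θ_z = sin φ sin δ + cos φ cos δ cos h = 0.125671 + 0.107563 = 0.233234.
θ_z = arccos(0.233234) = 76.5°.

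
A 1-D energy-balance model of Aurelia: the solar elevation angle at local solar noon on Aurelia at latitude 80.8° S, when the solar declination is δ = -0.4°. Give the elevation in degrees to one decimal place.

9.6°

At local noon the hour angle is zero, so the zenith angle equals |φ − δ| = |-80.8° − (-0.400°)| = 80.400°.
Elevation = 90° − 80.400° = 9.6°.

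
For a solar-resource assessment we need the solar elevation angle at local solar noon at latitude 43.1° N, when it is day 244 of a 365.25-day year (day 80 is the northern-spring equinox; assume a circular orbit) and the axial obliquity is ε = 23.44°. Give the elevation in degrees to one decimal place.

Solar longitude: L_s = 360° × (244 − 80)/365.25 = 161.643°.
sin δ = sin 23.44° × sin 161.643° = 0.12528, so δ = +7.197°.
At local noon the hour angle is zero, so the zenith angle equals |ϕ − δ| = |+43.1° − (+7.197°)| = 35.903°.
Elevation = 90° − 35.903° = 54.1°.

54.1°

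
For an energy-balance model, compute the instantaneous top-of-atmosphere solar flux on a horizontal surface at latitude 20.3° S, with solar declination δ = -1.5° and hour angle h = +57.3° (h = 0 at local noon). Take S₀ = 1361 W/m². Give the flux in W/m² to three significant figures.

cos θ_z = sin φ sin δ + cos φ cos δ cos h = 0.009082 + 0.506512 = 0.515594.
Flux = S₀ · cos θ_z = 1361 × 0.515594 = 701.7 W/m².

702 W/m²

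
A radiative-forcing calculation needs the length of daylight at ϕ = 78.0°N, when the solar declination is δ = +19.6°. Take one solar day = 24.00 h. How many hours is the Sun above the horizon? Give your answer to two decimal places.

Sunrise equation: cos h₀ = −tan ϕ · tan δ = -1.6752 ≤ −1, so the Sun never sets (polar day) and h₀ = π.
Daylight = 2h₀/(2π) × 24.00 h = (3.1416/π) × 24.00 = 24.00 h.

24.00 h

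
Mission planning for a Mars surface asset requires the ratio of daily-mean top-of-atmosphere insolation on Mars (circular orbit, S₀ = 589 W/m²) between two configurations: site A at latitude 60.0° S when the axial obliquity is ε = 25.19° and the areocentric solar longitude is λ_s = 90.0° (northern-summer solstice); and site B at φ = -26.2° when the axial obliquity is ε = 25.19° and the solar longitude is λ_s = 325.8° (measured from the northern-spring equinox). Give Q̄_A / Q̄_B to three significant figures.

— Configuration A (φ=-60.0°):
sin δ = sin 25.19° × sin 90.0° = 0.42562, so δ = +25.190°.
cos H₀ = −tan(-60.0°) tan(+25.190°) = 0.8147, H₀ = 0.6186 rad.
Bracket: H₀ sin φ sin δ + cos φ cos δ sin H₀ = 0.6186×-0.86603×0.42562 + 0.50000×0.90490×0.57992 = -0.228016 + 0.262385 = 0.034369.
Q̄ = (S₀/π) × [bracket] = (589/π) × 0.034369 = 6.4437 W/m².
— Configuration B (φ=-26.2°):
Solar declination: sin δ = sin ε · sin λ_s = sin 25.19° × sin 325.8° = -0.23923, so δ = -13.841°.
cos H₀ = −tan(-26.2°) tan(-13.841°) = -0.1212, H₀ = 1.6923 rad.
Bracket: H₀ sin φ sin δ + cos φ cos δ sin H₀ = 1.6923×-0.44151×-0.23923 + 0.89726×0.97096×0.99262 = 0.178745 + 0.864774 = 1.043519.
Q̄ = (S₀/π) × [bracket] = (589/π) × 1.043519 = 195.64 W/m².
Ratio Q̄_A / Q̄_B = 6.4437 / 195.64 = 0.03294.

Q̄_A / Q̄_B ≈ 0.0329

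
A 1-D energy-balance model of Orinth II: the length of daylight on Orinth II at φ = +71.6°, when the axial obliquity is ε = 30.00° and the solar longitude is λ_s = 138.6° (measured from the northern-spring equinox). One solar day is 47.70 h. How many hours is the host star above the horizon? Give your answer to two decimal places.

Solar declination: sin δ = sin ε · sin λ_s = sin 30.00° × sin 138.6° = 0.33066, so δ = +19.309°.
Sunrise equation: cos H₀ = −tan φ · tan δ = -1.0532 ≤ −1, so the host star never sets (polar day) and H₀ = π.
Daylight = 2H₀/(2π) × 47.70 h = (3.1416/π) × 47.70 = 47.70 h.

47.70 h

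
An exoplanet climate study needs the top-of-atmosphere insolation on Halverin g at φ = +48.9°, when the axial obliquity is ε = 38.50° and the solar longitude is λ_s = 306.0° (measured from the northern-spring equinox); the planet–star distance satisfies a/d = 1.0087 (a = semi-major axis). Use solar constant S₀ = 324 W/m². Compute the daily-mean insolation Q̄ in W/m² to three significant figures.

Solar declination: sin δ = sin ε · sin λ_s = sin 38.50° × sin 306.0° = -0.50362, so δ = -30.240°.
cos H₀ = −tan(+48.9°) tan(-30.240°) = 0.6682, H₀ = 0.8389 rad.
Bracket: H₀ sin φ sin δ + cos φ cos δ sin H₀ = 0.8389×0.75356×-0.50362 + 0.65738×0.86392×0.74394 = -0.318369 + 0.422501 = 0.104132.
Inverse-square distance factor (a/d)² = 1.0087² = 1.017476.
Q̄ = (S₀/π) × 1.017476 × [bracket] = (324/π) × 1.017476 × 0.104132 = 10.93 W/m².

Q̄ ≈ 10.9 W/m²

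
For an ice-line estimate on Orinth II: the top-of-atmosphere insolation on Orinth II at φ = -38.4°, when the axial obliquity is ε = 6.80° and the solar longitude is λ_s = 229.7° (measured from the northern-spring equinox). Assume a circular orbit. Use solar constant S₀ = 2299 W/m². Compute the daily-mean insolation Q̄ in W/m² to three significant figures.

Q̄ ≈ 637 W/m²

Solar declination: sin δ = sin ε · sin λ_s = sin 6.80° × sin 229.7° = -0.09030, so δ = -5.181°.
cos H₀ = −tan(-38.4°) tan(-5.181°) = -0.0719, H₀ = 1.6427 rad.
Bracket: H₀ sin φ sin δ + cos φ cos δ sin H₀ = 1.6427×-0.62115×-0.09030 + 0.78369×0.99591×0.99741 = 0.092139 + 0.778463 = 0.870602.
Q̄ = (S₀/π) × [bracket] = (2299/π) × 0.870602 = 637.1 W/m².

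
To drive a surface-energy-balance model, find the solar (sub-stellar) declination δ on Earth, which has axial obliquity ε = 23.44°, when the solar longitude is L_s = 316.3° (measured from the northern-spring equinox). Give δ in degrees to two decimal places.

sin δ = sin ε · sin L_s = sin 23.44° × sin 316.3° = -0.274825.
δ = arcsin(-0.274825) = -15.95°.

δ = -15.95°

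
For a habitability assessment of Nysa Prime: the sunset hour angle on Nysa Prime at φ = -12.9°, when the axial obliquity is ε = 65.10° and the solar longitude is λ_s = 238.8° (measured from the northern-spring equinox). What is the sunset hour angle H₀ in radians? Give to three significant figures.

H₀ = 1.86 rad

Solar declination: sin δ = sin ε · sin λ_s = sin 65.10° × sin 238.8° = -0.77585, so δ = -50.882°.
cos H₀ = −tan φ · tan δ = −tan(-12.9°) × tan(-50.882°) = -0.2816, so H₀ = 1.8563 rad = 106.36°.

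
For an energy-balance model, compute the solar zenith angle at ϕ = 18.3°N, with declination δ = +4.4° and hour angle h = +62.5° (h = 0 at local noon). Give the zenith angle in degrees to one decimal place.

cos θ_z = sin ϕ sin δ + cos ϕ cos δ cos h = 0.024089 + 0.437104 = 0.461193.
θ_z = arccos(0.461193) = 62.5°.

θ_z = 62.5°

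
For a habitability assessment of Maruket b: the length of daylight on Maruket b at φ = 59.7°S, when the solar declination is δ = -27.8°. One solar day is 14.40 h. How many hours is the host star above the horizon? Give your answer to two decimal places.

12.36 h

cos H₀ = −tan φ · tan δ = −tan(-59.7°) × tan(-27.800°) = -0.9023, so H₀ = 2.6958 rad = 154.46°.
Daylight = 2H₀/(2π) × 14.40 h = (2.6958/π) × 14.40 = 12.36 h.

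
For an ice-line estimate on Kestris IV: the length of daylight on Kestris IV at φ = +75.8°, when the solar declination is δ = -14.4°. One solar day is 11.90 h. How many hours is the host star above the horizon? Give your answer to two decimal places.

cos H₀ = −tan φ · tan δ = 1.0147 ≥ 1, so the host star never rises (polar night) and H₀ = 0.
Daylight = 2H₀/(2π) × 11.90 h = (0.0000/π) × 11.90 = 0.00 h.

0.00 h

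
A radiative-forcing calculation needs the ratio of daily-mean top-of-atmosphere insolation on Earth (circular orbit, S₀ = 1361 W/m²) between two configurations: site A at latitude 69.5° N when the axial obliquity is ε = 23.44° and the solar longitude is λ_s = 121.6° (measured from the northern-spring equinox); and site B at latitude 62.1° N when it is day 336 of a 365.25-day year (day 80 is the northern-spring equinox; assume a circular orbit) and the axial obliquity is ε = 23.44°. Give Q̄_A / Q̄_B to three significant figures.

— Configuration A (φ=+69.5°):
Solar declination: sin δ = sin ε · sin λ_s = sin 23.44° × sin 121.6° = 0.33881, so δ = +19.804°.
cos H₀ = −tan(+69.5°) tan(+19.804°) = -0.9631, H₀ = 2.8693 rad.
Bracket: H₀ sin φ sin δ + cos φ cos δ sin H₀ = 2.8693×0.93667×0.33881 + 0.35021×0.94086×0.26898 = 0.910581 + 0.088629 = 0.999210.
Q̄ = (S₀/π) × [bracket] = (1361/π) × 0.999210 = 432.88 W/m².
— Configuration B (φ=+62.1°):
Solar longitude: λ_s = 360° × (336 − 80)/365.25 = 252.320°.
sin δ = sin 23.44° × sin 252.320° = -0.37900, so δ = -22.272°.
cos H₀ = −tan(+62.1°) tan(-22.272°) = 0.7735, H₀ = 0.6864 rad.
Bracket: H₀ sin φ sin δ + cos φ cos δ sin H₀ = 0.6864×0.88377×-0.37900 + 0.46793×0.92540×0.63378 = -0.229909 + 0.274441 = 0.044532.
Q̄ = (S₀/π) × [bracket] = (1361/π) × 0.044532 = 19.292 W/m².
Ratio Q̄_A / Q̄_B = 432.88 / 19.292 = 22.44.

Q̄_A / Q̄_B ≈ 22.4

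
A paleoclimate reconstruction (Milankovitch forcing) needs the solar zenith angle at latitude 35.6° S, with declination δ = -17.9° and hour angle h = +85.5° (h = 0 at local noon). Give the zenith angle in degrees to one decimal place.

cos θ_z = sin ϕ sin δ + cos ϕ cos δ cos h = 0.178919 + 0.060707 = 0.239626.
θ_z = arccos(0.239626) = 76.1°.

θ_z = 76.1°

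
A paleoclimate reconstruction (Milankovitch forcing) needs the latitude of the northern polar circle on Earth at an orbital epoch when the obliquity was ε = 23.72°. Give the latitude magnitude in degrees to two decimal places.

66.28°

The polar circle is the lowest latitude that experiences at least one full rotation of continuous daylight at the northern-summer solstice; it lies at |ϕ| = 90° − ε = 90° − 23.72° = 66.28°.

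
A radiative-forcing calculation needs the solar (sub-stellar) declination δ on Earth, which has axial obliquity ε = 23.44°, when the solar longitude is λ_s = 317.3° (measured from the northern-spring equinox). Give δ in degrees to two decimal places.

δ = -15.65°

sin δ = sin ε · sin λ_s = sin 23.44° × sin 317.3° = -0.269764.
δ = arcsin(-0.269764) = -15.65°.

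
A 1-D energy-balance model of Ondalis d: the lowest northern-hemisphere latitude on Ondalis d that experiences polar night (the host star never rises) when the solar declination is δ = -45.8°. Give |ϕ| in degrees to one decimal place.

|ϕ| = 44.2°

Polar night requires cos h₀ = −tan ϕ tan δ ≥ 1, i.e. tan ϕ tan δ ≤ −1.
The boundary is |tan ϕ| · |tan δ| = 1, so |ϕ| = 90° − |δ| = 90° − 45.8° = 44.2° in the northern hemisphere.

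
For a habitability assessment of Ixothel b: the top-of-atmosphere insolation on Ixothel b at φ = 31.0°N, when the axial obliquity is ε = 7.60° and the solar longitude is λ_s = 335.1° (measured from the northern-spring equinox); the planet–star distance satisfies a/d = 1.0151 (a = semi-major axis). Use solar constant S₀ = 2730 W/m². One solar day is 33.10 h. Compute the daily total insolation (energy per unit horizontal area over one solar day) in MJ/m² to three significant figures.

86.6 MJ/m²

Solar declination: sin δ = sin ε · sin λ_s = sin 7.60° × sin 335.1° = -0.05568, so δ = -3.192°.
cos H₀ = −tan(+31.0°) tan(-3.192°) = 0.0335, H₀ = 1.5373 rad.
Bracket: H₀ sin φ sin δ + cos φ cos δ sin H₀ = 1.5373×0.51504×-0.05568 + 0.85717×0.99845×0.99944 = -0.044086 + 0.855362 = 0.811276.
Inverse-square distance factor (a/d)² = 1.0151² = 1.030428.
Q̄ = (S₀/π) × 1.030428 × [bracket] = (2730/π) × 1.030428 × 0.811276 = 726.44 W/m².
Daily total = Q̄ × 33.10 h × 3600 s/h = 726.44 × 33.10 × 3600 / 10⁶ = 86.56 MJ/m².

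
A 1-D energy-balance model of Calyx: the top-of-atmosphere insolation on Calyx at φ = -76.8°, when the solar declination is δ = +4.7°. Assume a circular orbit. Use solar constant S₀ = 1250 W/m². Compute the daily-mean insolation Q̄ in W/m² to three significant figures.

Q̄ ≈ 46.3 W/m²

cos H₀ = −tan(-76.8°) tan(+4.700°) = 0.3505, H₀ = 1.2127 rad.
Bracket: H₀ sin φ sin δ + cos φ cos δ sin H₀ = 1.2127×-0.97358×0.08194 + 0.22835×0.99664×0.93655 = -0.096743 + 0.213143 = 0.116400.
Q̄ = (S₀/π) × [bracket] = (1250/π) × 0.116400 = 46.31 W/m².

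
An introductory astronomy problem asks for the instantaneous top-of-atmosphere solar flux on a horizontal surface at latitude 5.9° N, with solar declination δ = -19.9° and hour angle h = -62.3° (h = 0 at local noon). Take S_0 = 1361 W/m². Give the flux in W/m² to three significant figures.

544 W/m²

cos θ_z = sin ϕ sin δ + cos ϕ cos δ cos h = -0.034988 + 0.434770 = 0.399782.
Flux = S_0 · cos θ_z = 1361 × 0.399782 = 544.1 W/m².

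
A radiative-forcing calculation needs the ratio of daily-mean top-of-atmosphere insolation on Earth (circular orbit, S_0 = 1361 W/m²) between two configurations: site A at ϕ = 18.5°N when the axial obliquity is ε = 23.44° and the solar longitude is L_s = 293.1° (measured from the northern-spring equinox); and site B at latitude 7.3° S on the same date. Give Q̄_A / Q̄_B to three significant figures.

Q̄_A / Q̄_B ≈ 0.710

— Configuration A (ϕ=+18.5°):
Solar declination: sin δ = sin ε · sin L_s = sin 23.44° × sin 293.1° = -0.36589, so δ = -21.463°.
cos h₀ = −tan(+18.5°) tan(-21.463°) = 0.1315, h₀ = 1.4389 rad.
Bracket: h₀ sin ϕ sin δ + cos ϕ cos δ sin h₀ = 1.4389×0.31730×-0.36589 + 0.94832×0.93066×0.99131 = -0.167052 + 0.874894 = 0.707842.
Q̄ = (S_0/π) × [bracket] = (1361/π) × 0.707842 = 306.65 W/m².
— Configuration B (ϕ=-7.3°):
cos h₀ = −tan(-7.3°) tan(-21.463°) = -0.0504, h₀ = 1.6212 rad.
Bracket: h₀ sin ϕ sin δ + cos ϕ cos δ sin h₀ = 1.6212×-0.12706×-0.36589 + 0.99189×0.93066×0.99873 = 0.075370 + 0.921940 = 0.997310.
Q̄ = (S_0/π) × [bracket] = (1361/π) × 0.997310 = 432.05 W/m².
Ratio Q̄_A / Q̄_B = 306.65 / 432.05 = 0.7098.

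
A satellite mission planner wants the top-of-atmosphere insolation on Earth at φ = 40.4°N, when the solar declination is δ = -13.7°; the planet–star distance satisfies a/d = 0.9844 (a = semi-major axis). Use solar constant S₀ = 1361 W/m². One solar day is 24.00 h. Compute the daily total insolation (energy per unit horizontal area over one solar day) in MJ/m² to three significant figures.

18.7 MJ/m²

cos H₀ = −tan(+40.4°) tan(-13.700°) = 0.2075, H₀ = 1.3618 rad.
Bracket: H₀ sin φ sin δ + cos φ cos δ sin H₀ = 1.3618×0.64812×-0.23684 + 0.76154×0.97155×0.97824 = -0.209037 + 0.723775 = 0.514738.
Inverse-square distance factor (a/d)² = 0.9844² = 0.969043.
Q̄ = (S₀/π) × 0.969043 × [bracket] = (1361/π) × 0.969043 × 0.514738 = 216.09 W/m².
Daily total = Q̄ × 24.00 h × 3600 s/h = 216.09 × 24.00 × 3600 / 10⁶ = 18.67 MJ/m².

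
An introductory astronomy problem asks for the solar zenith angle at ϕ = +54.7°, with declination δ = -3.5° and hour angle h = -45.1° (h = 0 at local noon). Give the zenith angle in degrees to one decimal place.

θ_z = 69.1°

cos θ_z = sin ϕ sin δ + cos ϕ cos δ cos h = -0.049824 + 0.407132 = 0.357308.
θ_z = arccos(0.357308) = 69.1°.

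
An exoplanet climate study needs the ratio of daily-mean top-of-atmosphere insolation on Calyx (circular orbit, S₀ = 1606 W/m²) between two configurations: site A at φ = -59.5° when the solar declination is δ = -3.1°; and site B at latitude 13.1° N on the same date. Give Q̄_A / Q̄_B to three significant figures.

— Configuration A (φ=-59.5°):
cos H₀ = −tan(-59.5°) tan(-3.100°) = -0.0919, H₀ = 1.6629 rad.
Bracket: H₀ sin φ sin δ + cos φ cos δ sin H₀ = 1.6629×-0.86163×-0.05408 + 0.50754×0.99854×0.99576 = 0.077486 + 0.504650 = 0.582136.
Q̄ = (S₀/π) × [bracket] = (1606/π) × 0.582136 = 297.59 W/m².
— Configuration B (φ=+13.1°):
cos H₀ = −tan(+13.1°) tan(-3.100°) = 0.0126, H₀ = 1.5582 rad.
Bracket: H₀ sin φ sin δ + cos φ cos δ sin H₀ = 1.5582×0.22665×-0.05408 + 0.97398×0.99854×0.99992 = -0.019099 + 0.972480 = 0.953381.
Q̄ = (S₀/π) × [bracket] = (1606/π) × 0.953381 = 487.37 W/m².
Ratio Q̄_A / Q̄_B = 297.59 / 487.37 = 0.6106.

Q̄_A / Q̄_B ≈ 0.611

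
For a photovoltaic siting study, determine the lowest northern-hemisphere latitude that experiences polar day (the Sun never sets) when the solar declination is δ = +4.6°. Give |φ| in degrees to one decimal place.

Polar day requires cos H₀ = −tan φ tan δ ≤ −1, i.e. tan φ tan δ ≥ 1.
The boundary is |tan φ| · |tan δ| = 1, so |φ| = 90° − |δ| = 90° − 4.6° = 85.4° in the northern hemisphere.

|φ| = 85.4°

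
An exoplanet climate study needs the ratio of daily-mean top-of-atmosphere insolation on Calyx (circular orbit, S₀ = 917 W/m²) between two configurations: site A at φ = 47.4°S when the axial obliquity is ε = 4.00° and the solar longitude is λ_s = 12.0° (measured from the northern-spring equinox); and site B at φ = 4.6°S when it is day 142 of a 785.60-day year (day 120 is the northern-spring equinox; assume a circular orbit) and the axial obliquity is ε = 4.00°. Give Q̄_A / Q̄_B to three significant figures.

— Configuration A (φ=-47.4°):
Solar declination: sin δ = sin ε · sin λ_s = sin 4.00° × sin 12.0° = 0.01450, so δ = +0.831°.
cos H₀ = −tan(-47.4°) tan(+0.831°) = 0.0158, H₀ = 1.5550 rad.
Bracket: H₀ sin φ sin δ + cos φ cos δ sin H₀ = 1.5550×-0.73610×0.01450 + 0.67688×0.99989×0.99988 = -0.016597 + 0.676724 = 0.660127.
Q̄ = (S₀/π) × [bracket] = (917/π) × 0.660127 = 192.68 W/m².
— Configuration B (φ=-4.6°):
Solar longitude: λ_s = 360° × (142 − 120)/785.60 = 10.081°.
sin δ = sin 4.00° × sin 10.081° = 0.01221, so δ = +0.700°.
cos H₀ = −tan(-4.6°) tan(+0.700°) = 0.0010, H₀ = 1.5698 rad.
Bracket: H₀ sin φ sin δ + cos φ cos δ sin H₀ = 1.5698×-0.08020×0.01221 + 0.99678×0.99993×1.00000 = -0.001537 + 0.996710 = 0.995173.
Q̄ = (S₀/π) × [bracket] = (917/π) × 0.995173 = 290.48 W/m².
Ratio Q̄_A / Q̄_B = 192.68 / 290.48 = 0.6633.

Q̄_A / Q̄_B ≈ 0.663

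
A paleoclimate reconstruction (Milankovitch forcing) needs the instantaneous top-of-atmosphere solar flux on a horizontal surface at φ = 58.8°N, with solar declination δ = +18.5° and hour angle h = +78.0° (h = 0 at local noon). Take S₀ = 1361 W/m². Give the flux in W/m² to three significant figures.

cos θ_z = sin φ sin δ + cos φ cos δ cos h = 0.271411 + 0.102138 = 0.373549.
Flux = S₀ · cos θ_z = 1361 × 0.373549 = 508.4 W/m².

508 W/m²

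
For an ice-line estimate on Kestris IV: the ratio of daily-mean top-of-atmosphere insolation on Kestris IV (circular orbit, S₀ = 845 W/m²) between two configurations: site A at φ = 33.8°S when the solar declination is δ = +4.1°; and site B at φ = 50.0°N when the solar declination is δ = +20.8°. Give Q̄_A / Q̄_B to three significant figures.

— Configuration A (φ=-33.8°):
cos H₀ = −tan(-33.8°) tan(+4.100°) = 0.0480, H₀ = 1.5228 rad.
Bracket: H₀ sin φ sin δ + cos φ cos δ sin H₀ = 1.5228×-0.55630×0.07150 + 0.83098×0.99744×0.99885 = -0.060570 + 0.827900 = 0.767330.
Q̄ = (S₀/π) × [bracket] = (845/π) × 0.767330 = 206.39 W/m².
— Configuration B (φ=+50.0°):
cos H₀ = −tan(+50.0°) tan(+20.800°) = -0.4527, H₀ = 2.0406 rad.
Bracket: H₀ sin φ sin δ + cos φ cos δ sin H₀ = 2.0406×0.76604×0.35511 + 0.64279×0.93483×0.89166 = 0.555101 + 0.535798 = 1.090899.
Q̄ = (S₀/π) × [bracket] = (845/π) × 1.090899 = 293.42 W/m².
Ratio Q̄_A / Q̄_B = 206.39 / 293.42 = 0.7034.

Q̄_A / Q̄_B ≈ 0.703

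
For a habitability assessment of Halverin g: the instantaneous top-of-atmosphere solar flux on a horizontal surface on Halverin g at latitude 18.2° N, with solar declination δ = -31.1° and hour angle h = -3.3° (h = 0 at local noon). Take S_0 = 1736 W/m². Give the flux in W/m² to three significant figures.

1.13e+03 W/m²

cos θ_z = sin ϕ sin δ + cos ϕ cos δ cos h = -0.161331 + 0.812081 = 0.650750.
Flux = S_0 · cos θ_z = 1736 × 0.650750 = 1130 W/m².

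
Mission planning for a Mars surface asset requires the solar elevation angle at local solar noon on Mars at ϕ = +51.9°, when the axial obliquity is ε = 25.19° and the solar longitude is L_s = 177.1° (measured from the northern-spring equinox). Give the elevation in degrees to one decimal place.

Solar declination: sin δ = sin ε · sin L_s = sin 25.19° × sin 177.1° = 0.02153, so δ = +1.234°.
At local noon the hour angle is zero, so the zenith angle equals |ϕ − δ| = |+51.9° − (+1.234°)| = 50.666°.
Elevation = 90° − 50.666° = 39.3°.

39.3°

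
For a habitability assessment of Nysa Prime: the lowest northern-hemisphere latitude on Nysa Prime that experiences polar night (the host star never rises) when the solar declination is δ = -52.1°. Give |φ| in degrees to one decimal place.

Polar night requires cos H₀ = −tan φ tan δ ≥ 1, i.e. tan φ tan δ ≤ −1.
The boundary is |tan φ| · |tan δ| = 1, so |φ| = 90° − |δ| = 90° − 52.1° = 37.9° in the northern hemisphere.

|φ| = 37.9°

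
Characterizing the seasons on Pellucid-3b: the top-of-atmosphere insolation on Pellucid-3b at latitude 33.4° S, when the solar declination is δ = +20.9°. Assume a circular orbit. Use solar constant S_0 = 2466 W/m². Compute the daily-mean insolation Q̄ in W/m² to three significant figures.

Q̄ ≈ 390 W/m²

cos h₀ = −tan(-33.4°) tan(+20.900°) = 0.2518, h₀ = 1.3163 rad.
Bracket: h₀ sin ϕ sin δ + cos ϕ cos δ sin h₀ = 1.3163×-0.55048×0.35674 + 0.83485×0.93420×0.96778 = -0.258493 + 0.754788 = 0.496295.
Q̄ = (S_0/π) × [bracket] = (2466/π) × 0.496295 = 389.6 W/m².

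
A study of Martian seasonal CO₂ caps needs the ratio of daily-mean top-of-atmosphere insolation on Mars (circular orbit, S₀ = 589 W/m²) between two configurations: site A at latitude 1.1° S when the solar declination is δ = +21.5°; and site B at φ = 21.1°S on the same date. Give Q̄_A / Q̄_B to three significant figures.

— Configuration A (φ=-1.1°):
cos H₀ = −tan(-1.1°) tan(+21.500°) = 0.0076, H₀ = 1.5632 rad.
Bracket: H₀ sin φ sin δ + cos φ cos δ sin H₀ = 1.5632×-0.01920×0.36650 + 0.99982×0.93042×0.99997 = -0.011000 + 0.930225 = 0.919225.
Q̄ = (S₀/π) × [bracket] = (589/π) × 0.919225 = 172.34 W/m².
— Configuration B (φ=-21.1°):
cos H₀ = −tan(-21.1°) tan(+21.500°) = 0.1520, H₀ = 1.4182 rad.
Bracket: H₀ sin φ sin δ + cos φ cos δ sin H₀ = 1.4182×-0.36000×0.36650 + 0.93295×0.93042×0.98838 = -0.187117 + 0.857949 = 0.670832.
Q̄ = (S₀/π) × [bracket] = (589/π) × 0.670832 = 125.77 W/m².
Ratio Q̄_A / Q̄_B = 172.34 / 125.77 = 1.370.

Q̄_A / Q̄_B ≈ 1.37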